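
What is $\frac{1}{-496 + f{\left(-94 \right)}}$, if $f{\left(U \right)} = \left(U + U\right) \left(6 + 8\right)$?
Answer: $- \frac{1}{3128} \approx -0.00031969$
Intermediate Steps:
$f{\left(U \right)} = 28 U$ ($f{\left(U \right)} = 2 U 14 = 28 U$)
$\frac{1}{-496 + f{\left(-94 \right)}} = \frac{1}{-496 + 28 \left(-94\right)} = \frac{1}{-496 - 2632} = \frac{1}{-3128} = - \frac{1}{3128}$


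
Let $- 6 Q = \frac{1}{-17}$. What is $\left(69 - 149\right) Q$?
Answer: $- \frac{40}{51} \approx -0.78431$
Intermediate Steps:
$Q = \frac{1}{102}$ ($Q = - \frac{1}{6 \left(-17\right)} = \left(- \frac{1}{6}\right) \left(- \frac{1}{17}\right) = \frac{1}{102} \approx 0.0098039$)
$\left(69 - 149\right) Q = \left(69 - 149\right) \frac{1}{102} = \left(-80\right) \frac{1}{102} = - \frac{40}{51}$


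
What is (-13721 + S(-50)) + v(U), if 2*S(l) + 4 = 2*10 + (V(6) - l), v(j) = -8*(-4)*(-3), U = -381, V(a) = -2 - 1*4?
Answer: -13787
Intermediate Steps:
V(a) = -6 (V(a) = -2 - 4 = -6)
v(j) = -96 (v(j) = 32*(-3) = -96)
S(l) = 5 - l/2 (S(l) = -2 + (2*10 + (-6 - l))/2 = -2 + (20 + (-6 - l))/2 = -2 + (14 - l)/2 = -2 + (7 - l/2) = 5 - l/2)
(-13721 + S(-50)) + v(U) = (-13721 + (5 - ½*(-50))) - 96 = (-13721 + (5 + 25)) - 96 = (-13721 + 30) - 96 = -13691 - 96 = -13787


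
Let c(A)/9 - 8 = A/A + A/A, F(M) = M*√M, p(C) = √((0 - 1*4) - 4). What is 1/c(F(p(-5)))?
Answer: 1/90 ≈ 0.011111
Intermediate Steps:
p(C) = 2*I*√2 (p(C) = √((0 - 4) - 4) = √(-4 - 4) = √(-8) = 2*I*√2)
F(M) = M^(3/2)
c(A) = 90 (c(A) = 72 + 9*(A/A + A/A) = 72 + 9*(1 + 1) = 72 + 9*2 = 72 + 18 = 90)
1/c(F(p(-5))) = 1/90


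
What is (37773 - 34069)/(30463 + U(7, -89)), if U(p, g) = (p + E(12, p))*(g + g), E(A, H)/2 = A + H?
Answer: 3704/22453 ≈ 0.16497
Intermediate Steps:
E(A, H) = 2*A + 2*H (E(A, H) = 2*(A + H) = 2*A + 2*H)
U(p, g) = 2*g*(24 + 3*p) (U(p, g) = (p + (2*12 + 2*p))*(g + g) = (p + (24 + 2*p))*(2*g) = (24 + 3*p)*(2*g) = 2*g*(24 + 3*p))
(37773 - 34069)/(30463 + U(7, -89)) = (37773 - 34069)/(30463 + 6*(-89)*(8 + 7)) = 3704/(30463 + 6*(-89)*15) = 3704/(30463 - 8010) = 3704/22453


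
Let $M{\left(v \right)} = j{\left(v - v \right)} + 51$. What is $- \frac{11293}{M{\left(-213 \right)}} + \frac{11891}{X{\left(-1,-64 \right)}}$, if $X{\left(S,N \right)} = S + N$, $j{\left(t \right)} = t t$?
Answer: $- \frac{1340486}{3315} \approx -404.37$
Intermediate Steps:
$j{\left(t \right)} = t^{2}$
$X{\left(S,N \right)} = N + S$
$M{\left(v \right)} = 51$ ($M{\left(v \right)} = \left(v - v\right)^{2} + 51 = 0^{2} + 51 = 0 + 51 = 51$)
$- \frac{11293}{M{\left(-213 \right)}} + \frac{11891}{X{\left(-1,-64 \right)}} = - \frac{11293}{51} + \frac{11891}{-64 - 1} = \left(-11293\right) \frac{1}{51} + \frac{11891}{-65} = - \frac{11293}{51} + 11891 \left(- \frac{1}{65}\right) = - \frac{11293}{51} - \frac{11891}{65} = - \frac{1340486}{3315}$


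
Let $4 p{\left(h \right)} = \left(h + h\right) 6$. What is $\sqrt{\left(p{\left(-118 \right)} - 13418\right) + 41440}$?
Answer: $2 \sqrt{6917} \approx 166.34$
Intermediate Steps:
$p{\left(h \right)} = 3 h$ ($p{\left(h \right)} = \frac{\left(h + h\right) 6}{4} = \frac{2 h 6}{4} = \frac{12 h}{4} = 3 h$)
$\sqrt{\left(p{\left(-118 \right)} - 13418\right) + 41440} = \sqrt{\left(3 \left(-118\right) - 13418\right) + 41440} = \sqrt{\left(-354 - 13418\right) + 41440} = \sqrt{-13772 + 41440} = \sqrt{27668} = 2 \sqrt{6917}$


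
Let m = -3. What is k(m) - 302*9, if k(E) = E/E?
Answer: -2717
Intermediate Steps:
k(E) = 1
k(m) - 302*9 = 1 - 302*9 = 1 - 2718 = -2717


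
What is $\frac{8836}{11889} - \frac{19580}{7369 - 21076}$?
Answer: $\frac{39322408}{18106947} \approx 2.1717$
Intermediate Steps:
$\frac{8836}{11889} - \frac{19580}{7369 - 21076} = 8836 \cdot \frac{1}{11889} - \frac{19580}{-13707} = \frac{8836}{11889} - - \frac{19580}{13707} = \frac{8836}{11889} + \frac{19580}{13707} = \frac{39322408}{18106947}$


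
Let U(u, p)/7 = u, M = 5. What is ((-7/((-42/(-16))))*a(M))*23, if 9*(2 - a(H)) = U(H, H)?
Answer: 3128/27 ≈ 115.85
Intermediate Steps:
U(u, p) = 7*u
a(H) = 2 - 7*H/9
((-7/((-42/(-16))))*a(M))*23 = ((-7/((-42/(-16))))*(2 - 7/9*5))*23 = ((-7/((-42*(-1/16))))*(2 - 35/9))*23 = (-7/21/8*(-17/9))*23 = (-7*8/21*(-17/9))*23 = -8/3*(-17/9)*23 = (136/27)*23 = 3128/27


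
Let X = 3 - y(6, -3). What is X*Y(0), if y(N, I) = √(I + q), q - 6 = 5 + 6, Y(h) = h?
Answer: 0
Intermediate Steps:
q = 17 (q = 6 + (5 + 6) = 6 + 11 = 17)
y(N, I) = √(17 + I) (y(N, I) = √(I + 17) = √(17 + I))
X = 3 - √14 (X = 3 - √(17 - 3) = 3 - √14 ≈ -0.74166)
X*Y(0) = (3 - √14)*0 = 0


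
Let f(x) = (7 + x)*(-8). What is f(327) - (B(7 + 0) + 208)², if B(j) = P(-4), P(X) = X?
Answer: -44288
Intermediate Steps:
B(j) = -4
f(x) = -56 - 8*x
f(327) - (B(7 + 0) + 208)² = (-56 - 8*327) - (-4 + 208)² = (-56 - 2616) - 1*204² = -2672 - 1*41616 = -2672 - 41616 = -44288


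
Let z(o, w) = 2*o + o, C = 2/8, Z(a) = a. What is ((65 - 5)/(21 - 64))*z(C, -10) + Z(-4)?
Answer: -217/43 ≈ -5.0465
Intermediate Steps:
C = ¼ (C = 2*(⅛) = ¼ ≈ 0.25000)
z(o, w) = 3*o
((65 - 5)/(21 - 64))*z(C, -10) + Z(-4) = ((65 - 5)/(21 - 64))*(3*(¼)) - 4 = (60/(-43))*(¾) - 4 = (60*(-1/43))*(¾) - 4 = -60/43*¾ - 4 = -45/43 - 4 = -217/43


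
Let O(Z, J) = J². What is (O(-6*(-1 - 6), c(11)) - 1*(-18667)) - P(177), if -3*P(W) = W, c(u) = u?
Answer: 18847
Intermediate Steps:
P(W) = -W/3
(O(-6*(-1 - 6), c(11)) - 1*(-18667)) - P(177) = (11² - 1*(-18667)) - (-1)*177/3 = (121 + 18667) - 1*(-59) = 18788 + 59 = 18847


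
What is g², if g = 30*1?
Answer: 900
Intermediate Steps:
g = 30
g² = 30² = 900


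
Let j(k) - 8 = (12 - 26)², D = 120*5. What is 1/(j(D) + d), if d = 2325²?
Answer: 1/5405829 ≈ 1.8499e-7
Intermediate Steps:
D = 600
j(k) = 204 (j(k) = 8 + (12 - 26)² = 8 + (-14)² = 8 + 196 = 204)
d = 5405625
1/(j(D) + d) = 1/(204 + 5405625) = 1/5405829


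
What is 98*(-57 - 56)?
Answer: -11074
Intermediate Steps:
98*(-57 - 56) = 98*(-113) = -11074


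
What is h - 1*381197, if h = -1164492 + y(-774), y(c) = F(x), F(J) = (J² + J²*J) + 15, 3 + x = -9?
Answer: -1547258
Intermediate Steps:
x = -12 (x = -3 - 9 = -12)
F(J) = 15 + J² + J³ (F(J) = (J² + J³) + 15 = 15 + J² + J³)
y(c) = -1569 (y(c) = 15 + (-12)² + (-12)³ = 15 + 144 - 1728 = -1569)
h = -1166061 (h = -1164492 - 1569 = -1166061)
h - 1*381197 = -1166061 - 1*381197 = -1166061 - 381197 = -1547258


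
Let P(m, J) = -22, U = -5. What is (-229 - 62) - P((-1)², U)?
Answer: -269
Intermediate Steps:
(-229 - 62) - P((-1)², U) = (-229 - 62) - 1*(-22) = -291 + 22 = -269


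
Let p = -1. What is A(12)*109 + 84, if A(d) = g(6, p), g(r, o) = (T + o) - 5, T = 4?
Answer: -134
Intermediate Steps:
g(r, o) = -1 + o (g(r, o) = (4 + o) - 5 = -1 + o)
A(d) = -2 (A(d) = -1 - 1 = -2)
A(12)*109 + 84 = -2*109 + 84 = -218 + 84 = -134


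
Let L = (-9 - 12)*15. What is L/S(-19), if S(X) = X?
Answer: 315/19 ≈ 16.579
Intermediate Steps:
L = -315 (L = -21*15 = -315)
L/S(-19) = -315/(-19) = -315*(-1/19) = 315/19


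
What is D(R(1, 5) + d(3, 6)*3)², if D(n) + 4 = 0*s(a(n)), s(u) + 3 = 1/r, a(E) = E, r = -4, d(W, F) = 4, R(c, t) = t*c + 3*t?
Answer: 16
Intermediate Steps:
R(c, t) = 3*t + c*t (R(c, t) = c*t + 3*t = 3*t + c*t)
s(u) = -13/4 (s(u) = -3 + 1/(-4) = -3 - ¼ = -13/4)
D(n) = -4 (D(n) = -4 + 0*(-13/4) = -4 + 0 = -4)
D(R(1, 5) + d(3, 6)*3)² = (-4)² = 16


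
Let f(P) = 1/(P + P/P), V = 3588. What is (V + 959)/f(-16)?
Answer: -68205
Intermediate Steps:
f(P) = 1/(1 + P) (f(P) = 1/(P + 1) = 1/(1 + P))
(V + 959)/f(-16) = (3588 + 959)/(1/(1 - 16)) = 4547/(1/(-15)) = 4547/(-1/15) = 4547*(-15) = -68205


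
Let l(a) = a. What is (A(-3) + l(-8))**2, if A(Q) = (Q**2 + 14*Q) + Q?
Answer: 1936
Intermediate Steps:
A(Q) = Q**2 + 15*Q
(A(-3) + l(-8))**2 = (-3*(15 - 3) - 8)**2 = (-3*12 - 8)**2 = (-36 - 8)**2 = (-44)**2 = 1936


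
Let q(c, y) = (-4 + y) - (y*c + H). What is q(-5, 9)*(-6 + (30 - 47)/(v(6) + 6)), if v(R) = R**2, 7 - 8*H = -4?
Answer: -104641/336 ≈ -311.43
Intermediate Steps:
H = 11/8 (H = 7/8 - 1/8*(-4) = 7/8 + 1/2 = 11/8 ≈ 1.3750)
q(c, y) = -43/8 + y - c*y (q(c, y) = (-4 + y) - (y*c + 11/8) = (-4 + y) - (c*y + 11/8) = (-4 + y) - (11/8 + c*y) = (-4 + y) + (-11/8 - c*y) = -43/8 + y - c*y)
q(-5, 9)*(-6 + (30 - 47)/(v(6) + 6)) = (-43/8 + 9 - 1*(-5)*9)*(-6 + (30 - 47)/(6**2 + 6)) = (-43/8 + 9 + 45)*(-6 - 17/(36 + 6)) = 389*(-6 - 17/42)/8 = (389/8)*(-269/42) = -104641/336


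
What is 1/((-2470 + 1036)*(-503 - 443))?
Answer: 1/1356564 ≈ 7.3716e-7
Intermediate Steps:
1/((-2470 + 1036)*(-503 - 443)) = 1/(-1434*(-946)) = -1/1434*(-1/946) = 1/1356564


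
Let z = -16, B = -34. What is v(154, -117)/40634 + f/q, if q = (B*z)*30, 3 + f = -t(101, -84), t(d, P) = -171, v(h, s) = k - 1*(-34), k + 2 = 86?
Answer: 182339/13815560 ≈ 0.013198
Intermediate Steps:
k = 84 (k = -2 + 86 = 84)
v(h, s) = 118 (v(h, s) = 84 - 1*(-34) = 84 + 34 = 118)
f = 168 (f = -3 - 1*(-171) = -3 + 171 = 168)
q = 16320 (q = -34*(-16)*30 = 544*30 = 16320)
v(154, -117)/40634 + f/q = 118/40634 + 168/16320 = 118*(1/40634) + 168*(1/16320) = 59/20317 + 7/680 = 182339/13815560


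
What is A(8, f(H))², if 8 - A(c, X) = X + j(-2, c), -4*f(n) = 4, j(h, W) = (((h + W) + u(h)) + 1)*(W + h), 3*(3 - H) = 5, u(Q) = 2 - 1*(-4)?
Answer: 4761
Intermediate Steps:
u(Q) = 6 (u(Q) = 2 + 4 = 6)
H = 4/3 (H = 3 - ⅓*5 = 3 - 5/3 = 4/3 ≈ 1.3333)
j(h, W) = (W + h)*(7 + W + h) (j(h, W) = (((h + W) + 6) + 1)*(W + h) = (((W + h) + 6) + 1)*(W + h) = ((6 + W + h) + 1)*(W + h) = (7 + W + h)*(W + h) = (W + h)*(7 + W + h))
f(n) = -1 (f(n) = -¼*4 = -1)
A(c, X) = 18 - X - c² - 3*c (A(c, X) = 8 - (X + (c² + (-2)² + 7*c + 7*(-2) + 2*c*(-2))) = 8 - (X + (c² + 4 + 7*c - 14 - 4*c)) = 8 - (X + (-10 + c² + 3*c)) = 8 - (-10 + X + c² + 3*c) = 8 + (10 - X - c² - 3*c) = 18 - X - c² - 3*c)
A(8, f(H))² = (18 - 1*(-1) - 1*8² - 3*8)² = (18 + 1 - 1*64 - 24)² = (18 + 1 - 64 - 24)² = (-69)² = 4761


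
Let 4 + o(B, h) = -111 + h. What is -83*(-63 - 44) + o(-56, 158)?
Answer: 8924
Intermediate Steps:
o(B, h) = -115 + h (o(B, h) = -4 + (-111 + h) = -115 + h)
-83*(-63 - 44) + o(-56, 158) = -83*(-63 - 44) + (-115 + 158) = -83*(-107) + 43 = 8881 + 43 = 8924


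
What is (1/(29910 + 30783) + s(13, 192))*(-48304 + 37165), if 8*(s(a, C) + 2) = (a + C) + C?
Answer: -85859564233/161848 ≈ -5.3050e+5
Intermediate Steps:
s(a, C) = -2 + C/4 + a/8 (s(a, C) = -2 + ((a + C) + C)/8 = -2 + ((C + a) + C)/8 = -2 + (a + 2*C)/8 = -2 + (C/4 + a/8) = -2 + C/4 + a/8)
(1/(29910 + 30783) + s(13, 192))*(-48304 + 37165) = (1/(29910 + 30783) + (-2 + (1/4)*192 + (1/8)*13))*(-48304 + 37165) = (1/60693 + (-2 + 48 + 13/8))*(-11139) = (1/60693 + 381/8)*(-11139) = (23124041/485544)*(-11139) = -85859564233/161848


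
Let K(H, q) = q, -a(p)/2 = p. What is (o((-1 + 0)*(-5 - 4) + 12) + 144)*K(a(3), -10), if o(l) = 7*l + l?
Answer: -3120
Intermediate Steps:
a(p) = -2*p
o(l) = 8*l
(o((-1 + 0)*(-5 - 4) + 12) + 144)*K(a(3), -10) = (8*((-1 + 0)*(-5 - 4) + 12) + 144)*(-10) = (8*(-1*(-9) + 12) + 144)*(-10) = (8*(9 + 12) + 144)*(-10) = (8*21 + 144)*(-10) = (168 + 144)*(-10) = 312*(-10) = -3120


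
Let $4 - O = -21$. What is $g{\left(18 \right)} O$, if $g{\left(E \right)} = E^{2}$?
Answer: $8100$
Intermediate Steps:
$O = 25$ ($O = 4 - -21 = 4 + 21 = 25$)
$g{\left(18 \right)} O = 18^{2} \cdot 25 = 324 \cdot 25 = 8100$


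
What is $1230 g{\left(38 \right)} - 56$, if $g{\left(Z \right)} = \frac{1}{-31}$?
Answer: $- \frac{2966}{31} \approx -95.677$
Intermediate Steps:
$g{\left(Z \right)} = - \frac{1}{31}$
$1230 g{\left(38 \right)} - 56 = 1230 \left(- \frac{1}{31}\right) - 56 = - \frac{1230}{31} - 56 = - \frac{2966}{31}$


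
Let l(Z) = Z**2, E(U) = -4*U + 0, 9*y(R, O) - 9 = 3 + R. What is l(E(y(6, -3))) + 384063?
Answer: 384127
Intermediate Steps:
y(R, O) = 4/3 + R/9 (y(R, O) = 1 + (3 + R)/9 = 1 + (1/3 + R/9) = 4/3 + R/9)
E(U) = -4*U
l(E(y(6, -3))) + 384063 = (-4*(4/3 + (1/9)*6))**2 + 384063 = (-4*(4/3 + 2/3))**2 + 384063 = (-4*2)**2 + 384063 = (-8)**2 + 384063 = 64 + 384063 = 384127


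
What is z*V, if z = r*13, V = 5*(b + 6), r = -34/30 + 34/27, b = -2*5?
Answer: -884/27 ≈ -32.741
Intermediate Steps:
b = -10
r = 17/135 (r = -34*1/30 + 34*(1/27) = -17/15 + 34/27 = 17/135 ≈ 0.12593)
V = -20 (V = 5*(-10 + 6) = 5*(-4) = -20)
z = 221/135 (z = (17/135)*13 = 221/135 ≈ 1.6370)
z*V = (221/135)*(-20) = -884/27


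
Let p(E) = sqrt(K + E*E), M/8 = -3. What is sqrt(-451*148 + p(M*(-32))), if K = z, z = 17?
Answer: sqrt(-66748 + sqrt(589841)) ≈ 256.87*I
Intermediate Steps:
M = -24 (M = 8*(-3) = -24)
K = 17
p(E) = sqrt(17 + E**2) (p(E) = sqrt(17 + E*E) = sqrt(17 + E**2))
sqrt(-451*148 + p(M*(-32))) = sqrt(-451*148 + sqrt(17 + (-24*(-32))**2)) = sqrt(-66748 + sqrt(17 + 768**2)) = sqrt(-66748 + sqrt(17 + 589824)) = sqrt(-66748 + sqrt(589841))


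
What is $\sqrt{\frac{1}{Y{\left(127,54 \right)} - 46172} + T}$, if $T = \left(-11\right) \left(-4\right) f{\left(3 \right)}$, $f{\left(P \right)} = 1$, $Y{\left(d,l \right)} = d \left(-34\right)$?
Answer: $\frac{\sqrt{12462945990}}{16830} \approx 6.6332$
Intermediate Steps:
$Y{\left(d,l \right)} = - 34 d$
$T = 44$ ($T = \left(-11\right) \left(-4\right) 1 = 44 \cdot 1 = 44$)
$\sqrt{\frac{1}{Y{\left(127,54 \right)} - 46172} + T} = \sqrt{\frac{1}{\left(-34\right) 127 - 46172} + 44} = \sqrt{\frac{1}{-4318 - 46172} + 44} = \sqrt{\frac{1}{-50490} + 44} = \sqrt{- \frac{1}{50490} + 44} = \sqrt{\frac{2221559}{50490}} = \frac{\sqrt{12462945990}}{16830}$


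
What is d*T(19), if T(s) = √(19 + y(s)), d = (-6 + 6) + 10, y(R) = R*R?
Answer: 20*√95 ≈ 194.94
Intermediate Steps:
y(R) = R²
d = 10 (d = 0 + 10 = 10)
T(s) = √(19 + s²)
d*T(19) = 10*√(19 + 19²) = 10*√(19 + 361) = 10*√380 = 10*(2*√95) = 20*√95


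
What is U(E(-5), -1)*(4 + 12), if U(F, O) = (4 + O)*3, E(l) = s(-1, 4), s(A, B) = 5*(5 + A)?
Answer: 144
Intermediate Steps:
s(A, B) = 25 + 5*A
E(l) = 20 (E(l) = 25 + 5*(-1) = 25 - 5 = 20)
U(F, O) = 12 + 3*O
U(E(-5), -1)*(4 + 12) = (12 + 3*(-1))*(4 + 12) = (12 - 3)*16 = 9*16 = 144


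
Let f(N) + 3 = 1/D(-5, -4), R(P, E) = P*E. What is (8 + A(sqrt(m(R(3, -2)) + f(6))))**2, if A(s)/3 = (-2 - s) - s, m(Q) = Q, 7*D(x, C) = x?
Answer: -1852/5 - 48*I*sqrt(65)/5 ≈ -370.4 - 77.398*I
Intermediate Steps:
D(x, C) = x/7
R(P, E) = E*P
f(N) = -22/5 (f(N) = -3 + 1/((1/7)*(-5)) = -3 + 1/(-5/7) = -3 - 7/5 = -22/5)
A(s) = -6 - 6*s (A(s) = 3*((-2 - s) - s) = 3*(-2 - 2*s) = -6 - 6*s)
(8 + A(sqrt(m(R(3, -2)) + f(6))))**2 = (8 + (-6 - 6*sqrt(-2*3 - 22/5)))**2 = (8 + (-6 - 6*sqrt(-6 - 22/5)))**2 = (8 + (-6 - 12*I*sqrt(65)/5))**2 = (2 - 12*I*sqrt(65)/5)**2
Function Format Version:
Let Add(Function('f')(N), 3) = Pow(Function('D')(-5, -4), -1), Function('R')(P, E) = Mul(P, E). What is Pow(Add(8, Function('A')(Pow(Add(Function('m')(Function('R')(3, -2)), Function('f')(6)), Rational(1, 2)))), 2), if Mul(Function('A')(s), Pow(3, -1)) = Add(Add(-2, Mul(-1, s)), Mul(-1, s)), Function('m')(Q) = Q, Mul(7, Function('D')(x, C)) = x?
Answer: Add(Rational(-1852, 5), Mul(Rational(-48, 5), I, Pow(65, Rational(1, 2)))) ≈ Add(-370.40, Mul(-77.398, I))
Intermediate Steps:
Function('D')(x, C) = Mul(Rational(1, 7), x)
Function('R')(P, E) = Mul(E, P)
Function('f')(N) = Rational(-22, 5) (Function('f')(N) = Add(-3, Pow(Mul(Rational(1, 7), -5), -1)) = Add(-3, Pow(Rational(-5, 7), -1)) = Add(-3, Rational(-7, 5)) = Rational(-22, 5))
Function('A')(s) = Add(-6, Mul(-6, s)) (Function('A')(s) = Mul(3, Add(Add(-2, Mul(-1, s)), Mul(-1, s))) = Mul(3, Add(-2, Mul(-2, s))) = Add(-6, Mul(-6, s)))
Pow(Add(8, Function('A')(Pow(Add(Function('m')(Function('R')(3, -2)), Function('f')(6)), Rational(1, 2)))), 2) = Pow(Add(8, Add(-6, Mul(-6, Pow(Add(Mul(-2, 3), Rational(-22, 5)), Rational(1, 2))))), 2) = Pow(Add(8, Add(-6, Mul(-6, Pow(Add(-6, Rational(-22, 5)), Rational(1, 2))))), 2) = Pow(Add(8, Add(-6, Mul(-6, Pow(Rational(-52, 5), Rational(1, 2))))), 2) = Pow(Add(8, Add(-6, Mul(-6, Mul(Rational(2, 5), I, Pow(65, Rational(1, 2)))))), 2) = Pow(Add(8, Add(-6, Mul(Rational(-12, 5), I, Pow(65, Rational(1, 2))))), 2) = Pow(Add(2, Mul(Rational(-12, 5), I, Pow(65, Rational(1, 2)))), 2)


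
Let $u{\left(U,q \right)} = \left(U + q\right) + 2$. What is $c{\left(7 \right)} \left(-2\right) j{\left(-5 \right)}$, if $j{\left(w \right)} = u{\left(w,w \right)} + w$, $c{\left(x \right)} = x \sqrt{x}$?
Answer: $182 \sqrt{7} \approx 481.53$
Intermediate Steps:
$c{\left(x \right)} = x^{\frac{3}{2}}$
$u{\left(U,q \right)} = 2 + U + q$
$j{\left(w \right)} = 2 + 3 w$ ($j{\left(w \right)} = \left(2 + w + w\right) + w = \left(2 + 2 w\right) + w = 2 + 3 w$)
$c{\left(7 \right)} \left(-2\right) j{\left(-5 \right)} = 7^{\frac{3}{2}} \left(-2\right) \left(2 + 3 \left(-5\right)\right) = 7 \sqrt{7} \left(-2\right) \left(2 - 15\right) = - 14 \sqrt{7} \left(-13\right) = 182 \sqrt{7}$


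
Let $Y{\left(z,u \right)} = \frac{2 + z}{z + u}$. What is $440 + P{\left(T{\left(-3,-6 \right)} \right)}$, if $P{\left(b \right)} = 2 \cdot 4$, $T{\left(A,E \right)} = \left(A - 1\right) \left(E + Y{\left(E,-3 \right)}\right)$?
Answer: $448$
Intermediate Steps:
$Y{\left(z,u \right)} = \frac{2 + z}{u + z}$
$T{\left(A,E \right)} = \left(-1 + A\right) \left(E + \frac{2 + E}{-3 + E}\right)$ ($T{\left(A,E \right)} = \left(A - 1\right) \left(E + \frac{2 + E}{-3 + E}\right) = \left(-1 + A\right) \left(E + \frac{2 + E}{-3 + E}\right)$)
$P{\left(b \right)} = 8$
$440 + P{\left(T{\left(-3,-6 \right)} \right)} = 440 + 8 = 448$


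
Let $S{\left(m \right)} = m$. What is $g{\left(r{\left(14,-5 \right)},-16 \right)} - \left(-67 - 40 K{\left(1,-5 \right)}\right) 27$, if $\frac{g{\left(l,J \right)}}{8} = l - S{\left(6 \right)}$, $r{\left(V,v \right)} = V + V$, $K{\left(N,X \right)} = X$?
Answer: $-3415$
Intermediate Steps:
$r{\left(V,v \right)} = 2 V$
$g{\left(l,J \right)} = -48 + 8 l$ ($g{\left(l,J \right)} = 8 \left(l - 6\right) = 8 \left(-6 + l\right) = -48 + 8 l$)
$g{\left(r{\left(14,-5 \right)},-16 \right)} - \left(-67 - 40 K{\left(1,-5 \right)}\right) 27 = \left(-48 + 8 \cdot 2 \cdot 14\right) - \left(-67 - -200\right) 27 = \left(-48 + 8 \cdot 28\right) - \left(-67 + 200\right) 27 = \left(-48 + 224\right) - 133 \cdot 27 = 176 - 3591 = -3415$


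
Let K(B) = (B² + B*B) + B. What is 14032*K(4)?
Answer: 505152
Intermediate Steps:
K(B) = B + 2*B² (K(B) = (B² + B²) + B = 2*B² + B = B + 2*B²)
14032*K(4) = 14032*(4*(1 + 2*4)) = 14032*(4*(1 + 8)) = 14032*(4*9) = 14032*36 = 505152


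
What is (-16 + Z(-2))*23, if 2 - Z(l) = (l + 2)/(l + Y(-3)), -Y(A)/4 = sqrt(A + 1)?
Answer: -322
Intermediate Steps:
Y(A) = -4*sqrt(1 + A) (Y(A) = -4*sqrt(A + 1) = -4*sqrt(1 + A))
Z(l) = 2 - (2 + l)/(l - 4*I*sqrt(2)) (Z(l) = 2 - (l + 2)/(l - 4*sqrt(1 - 3)) = 2 - (2 + l)/(l - 4*I*sqrt(2)))
(-16 + Z(-2))*23 = (-16 + (-2 - 2 - 8*I*sqrt(2))/(-2 - 4*I*sqrt(2)))*23 = (-16 + (-4 - 8*I*sqrt(2))/(-2 - 4*I*sqrt(2)))*23 = -368 + 23*(-4 - 8*I*sqrt(2))/(-2 - 4*I*sqrt(2))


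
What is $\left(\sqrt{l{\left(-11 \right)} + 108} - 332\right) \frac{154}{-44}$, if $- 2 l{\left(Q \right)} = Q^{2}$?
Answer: $1162 - \frac{7 \sqrt{190}}{4} \approx 1137.9$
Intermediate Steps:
$l{\left(Q \right)} = - \frac{Q^{2}}{2}$
$\left(\sqrt{l{\left(-11 \right)} + 108} - 332\right) \frac{154}{-44} = \left(\sqrt{- \frac{\left(-11\right)^{2}}{2} + 108} - 332\right) \frac{154}{-44} = \left(\sqrt{\left(- \frac{1}{2}\right) 121 + 108} - 332\right) 154 \left(- \frac{1}{44}\right) = \left(\sqrt{- \frac{121}{2} + 108} - 332\right) \left(- \frac{7}{2}\right) = \left(\sqrt{\frac{95}{2}} - 332\right) \left(- \frac{7}{2}\right) = \left(\frac{\sqrt{190}}{2} - 332\right) \left(- \frac{7}{2}\right) = \left(-332 + \frac{\sqrt{190}}{2}\right) \left(- \frac{7}{2}\right) = 1162 - \frac{7 \sqrt{190}}{4}$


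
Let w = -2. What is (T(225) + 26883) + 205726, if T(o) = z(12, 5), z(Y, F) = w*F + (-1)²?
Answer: 232600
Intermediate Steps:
z(Y, F) = 1 - 2*F (z(Y, F) = -2*F + (-1)² = -2*F + 1 = 1 - 2*F)
T(o) = -9 (T(o) = 1 - 2*5 = 1 - 10 = -9)
(T(225) + 26883) + 205726 = (-9 + 26883) + 205726 = 26874 + 205726 = 232600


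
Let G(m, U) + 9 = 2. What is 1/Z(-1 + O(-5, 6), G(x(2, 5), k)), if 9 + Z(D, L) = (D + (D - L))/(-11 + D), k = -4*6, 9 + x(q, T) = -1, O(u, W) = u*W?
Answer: -42/323 ≈ -0.13003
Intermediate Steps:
O(u, W) = W*u
x(q, T) = -10 (x(q, T) = -9 - 1 = -10)
k = -24
G(m, U) = -7 (G(m, U) = -9 + 2 = -7)
Z(D, L) = -9 + (-L + 2*D)/(-11 + D) (Z(D, L) = -9 + (D + (D - L))/(-11 + D) = -9 + (-L + 2*D)/(-11 + D))
1/Z(-1 + O(-5, 6), G(x(2, 5), k)) = 1/((99 - 1*(-7) - 7*(-1 + 6*(-5)))/(-11 + (-1 + 6*(-5)))) = 1/((99 + 7 - 7*(-1 - 30))/(-11 + (-1 - 30))) = 1/((99 + 7 - 7*(-31))/(-11 - 31)) = 1/((99 + 7 + 217)/(-42)) = 1/(-1/42*323) = 1/(-323/42) = -42/323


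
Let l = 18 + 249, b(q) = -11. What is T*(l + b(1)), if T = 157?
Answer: 40192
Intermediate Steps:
l = 267
T*(l + b(1)) = 157*(267 - 11) = 157*256 = 40192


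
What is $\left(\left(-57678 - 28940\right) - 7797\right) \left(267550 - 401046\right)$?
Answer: $12604024840$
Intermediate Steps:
$\left(\left(-57678 - 28940\right) - 7797\right) \left(267550 - 401046\right) = \left(-86618 - 7797\right) \left(-133496\right) = \left(-94415\right) \left(-133496\right) = 12604024840$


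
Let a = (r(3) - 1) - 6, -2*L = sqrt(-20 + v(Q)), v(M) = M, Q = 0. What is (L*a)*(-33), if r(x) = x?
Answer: -132*I*sqrt(5) ≈ -295.16*I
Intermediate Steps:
L = -I*sqrt(5) (L = -sqrt(-20 + 0)/2 = -I*sqrt(5) ≈ -2.2361*I)
a = -4 (a = (3 - 1) - 6 = 2 - 6 = -4)
(L*a)*(-33) = (-I*sqrt(5)*(-4))*(-33) = (4*I*sqrt(5))*(-33) = -132*I*sqrt(5)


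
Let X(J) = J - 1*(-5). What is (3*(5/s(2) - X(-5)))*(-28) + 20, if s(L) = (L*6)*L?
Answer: 5/2 ≈ 2.5000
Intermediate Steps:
X(J) = 5 + J (X(J) = J + 5 = 5 + J)
s(L) = 6*L² (s(L) = (6*L)*L = 6*L²)
(3*(5/s(2) - X(-5)))*(-28) + 20 = (3*(5/((6*2²)) - (5 - 5)))*(-28) + 20 = (3*(5/((6*4)) - 1*0))*(-28) + 20 = (3*(5/24 + 0))*(-28) + 20 = (3*(5/24))*(-28) + 20 = (5/8)*(-28) + 20 = -35/2 + 20 = 5/2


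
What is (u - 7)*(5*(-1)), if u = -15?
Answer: 110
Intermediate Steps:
(u - 7)*(5*(-1)) = (-15 - 7)*(5*(-1)) = -22*(-5) = 110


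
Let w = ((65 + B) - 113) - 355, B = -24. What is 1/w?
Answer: -1/427 ≈ -0.0023419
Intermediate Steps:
w = -427 (w = ((65 - 24) - 113) - 355 = (41 - 113) - 355 = -72 - 355 = -427)
1/w = 1/(-427) = -1/427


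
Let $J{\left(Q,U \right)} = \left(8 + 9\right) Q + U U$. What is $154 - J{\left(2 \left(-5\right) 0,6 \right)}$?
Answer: $118$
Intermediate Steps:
$J{\left(Q,U \right)} = U^{2} + 17 Q$ ($J{\left(Q,U \right)} = 17 Q + U^{2} = U^{2} + 17 Q$)
$154 - J{\left(2 \left(-5\right) 0,6 \right)} = 154 - \left(6^{2} + 17 \cdot 2 \left(-5\right) 0\right) = 154 - \left(36 + 17 \left(\left(-10\right) 0\right)\right) = 154 - \left(36 + 17 \cdot 0\right) = 154 - \left(36 + 0\right) = 154 - 36 = 118$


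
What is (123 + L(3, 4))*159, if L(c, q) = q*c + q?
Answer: 22101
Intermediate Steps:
L(c, q) = q + c*q (L(c, q) = c*q + q = q + c*q)
(123 + L(3, 4))*159 = (123 + 4*(1 + 3))*159 = (123 + 4*4)*159 = (123 + 16)*159 = 139*159 = 22101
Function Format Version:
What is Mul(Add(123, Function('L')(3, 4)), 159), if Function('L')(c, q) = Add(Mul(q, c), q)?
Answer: 22101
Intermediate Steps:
Function('L')(c, q) = Add(q, Mul(c, q)) (Function('L')(c, q) = Add(Mul(c, q), q) = Add(q, Mul(c, q)))
Mul(Add(123, Function('L')(3, 4)), 159) = Mul(Add(123, Mul(4, Add(1, 3))), 159) = Mul(Add(123, Mul(4, 4)), 159) = Mul(Add(123, 16), 159) = Mul(139, 159) = 22101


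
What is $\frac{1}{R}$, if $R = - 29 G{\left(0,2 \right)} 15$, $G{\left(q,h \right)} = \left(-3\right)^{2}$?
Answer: $- \frac{1}{3915} \approx -0.00025543$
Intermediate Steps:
$G{\left(q,h \right)} = 9$
$R = -3915$ ($R = \left(-29\right) 9 \cdot 15 = \left(-261\right) 15 = -3915$)
$\frac{1}{R} = \frac{1}{-3915} = - \frac{1}{3915}$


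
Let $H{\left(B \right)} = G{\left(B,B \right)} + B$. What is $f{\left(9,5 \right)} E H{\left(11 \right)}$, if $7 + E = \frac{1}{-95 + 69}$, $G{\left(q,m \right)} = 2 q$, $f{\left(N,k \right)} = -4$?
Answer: $\frac{12078}{13} \approx 929.08$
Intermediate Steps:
$E = - \frac{183}{26}$ ($E = -7 + \frac{1}{-95 + 69} = -7 + \frac{1}{-26} = -7 - \frac{1}{26} = - \frac{183}{26} \approx -7.0385$)
$H{\left(B \right)} = 3 B$ ($H{\left(B \right)} = 2 B + B = 3 B$)
$f{\left(9,5 \right)} E H{\left(11 \right)} = \left(-4\right) \left(- \frac{183}{26}\right) 3 \cdot 11 = \frac{366}{13} \cdot 33 = \frac{12078}{13}$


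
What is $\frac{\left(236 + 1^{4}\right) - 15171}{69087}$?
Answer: $- \frac{4978}{23029} \approx -0.21616$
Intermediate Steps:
$\frac{\left(236 + 1^{4}\right) - 15171}{69087} = \left(\left(236 + 1\right) - 15171\right) \frac{1}{69087} = \left(237 - 15171\right) \frac{1}{69087} = \left(-14934\right) \frac{1}{69087} = - \frac{4978}{23029}$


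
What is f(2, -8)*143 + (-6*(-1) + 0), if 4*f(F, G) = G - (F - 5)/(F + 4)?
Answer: -2097/8 ≈ -262.13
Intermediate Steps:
f(F, G) = G/4 - (-5 + F)/(4*(4 + F)) (f(F, G) = (G - (F - 5)/(F + 4))/4 = (G - (-5 + F)/(4 + F))/4 = G/4 - (-5 + F)/(4*(4 + F)))
f(2, -8)*143 + (-6*(-1) + 0) = ((5 - 1*2 + 4*(-8) + 2*(-8))/(4*(4 + 2)))*143 + (-6*(-1) + 0) = ((1/4)*(5 - 2 - 32 - 16)/6)*143 + (6 + 0) = ((1/4)*(1/6)*(-45))*143 + 6 = -15/8*143 + 6 = -2145/8 + 6 = -2097/8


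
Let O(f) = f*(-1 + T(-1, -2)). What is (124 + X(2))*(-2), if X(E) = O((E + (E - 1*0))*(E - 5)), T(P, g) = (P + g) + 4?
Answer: -248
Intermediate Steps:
T(P, g) = 4 + P + g
O(f) = 0 (O(f) = f*(-1 + (4 - 1 - 2)) = f*(-1 + 1) = f*0 = 0)
X(E) = 0
(124 + X(2))*(-2) = (124 + 0)*(-2) = 124*(-2) = -248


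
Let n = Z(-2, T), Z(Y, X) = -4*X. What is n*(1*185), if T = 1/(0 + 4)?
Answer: -185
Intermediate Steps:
T = ¼ (T = 1/4 = ¼ ≈ 0.25000)
n = -1 (n = -4*¼ = -1)
n*(1*185) = -185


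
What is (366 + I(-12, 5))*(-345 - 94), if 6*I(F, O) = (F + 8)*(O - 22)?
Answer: -496948/3 ≈ -1.6565e+5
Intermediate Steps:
I(F, O) = (-22 + O)*(8 + F)/6 (I(F, O) = ((F + 8)*(O - 22))/6 = ((8 + F)*(-22 + O))/6 = ((-22 + O)*(8 + F))/6 = (-22 + O)*(8 + F)/6)
(366 + I(-12, 5))*(-345 - 94) = (366 + (-88/3 - 11/3*(-12) + (4/3)*5 + (1/6)*(-12)*5))*(-345 - 94) = (366 + (-88/3 + 44 + 20/3 - 10))*(-439) = (366 + 34/3)*(-439) = (1132/3)*(-439) = -496948/3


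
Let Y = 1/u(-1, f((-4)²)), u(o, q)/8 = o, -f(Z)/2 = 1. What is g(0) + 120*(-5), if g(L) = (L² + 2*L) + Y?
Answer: -4801/8 ≈ -600.13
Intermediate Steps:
f(Z) = -2 (f(Z) = -2*1 = -2)
u(o, q) = 8*o
Y = -⅛ (Y = 1/(8*(-1)) = 1/(-8) = -⅛ ≈ -0.12500)
g(L) = -⅛ + L² + 2*L (g(L) = (L² + 2*L) - ⅛ = -⅛ + L² + 2*L)
g(0) + 120*(-5) = (-⅛ + 0² + 2*0) + 120*(-5) = (-⅛ + 0 + 0) - 600 = -⅛ - 600 = -4801/8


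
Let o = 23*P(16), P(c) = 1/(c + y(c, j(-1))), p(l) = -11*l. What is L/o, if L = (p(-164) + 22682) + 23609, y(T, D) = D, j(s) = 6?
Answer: 1058090/23 ≈ 46004.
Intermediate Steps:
L = 48095 (L = (-11*(-164) + 22682) + 23609 = (1804 + 22682) + 23609 = 24486 + 23609 = 48095)
P(c) = 1/(6 + c) (P(c) = 1/(c + 6) = 1/(6 + c))
o = 23/22 (o = 23/(6 + 16) = 23/22 ≈ 1.0455)
L/o = 48095/(23/22) = 48095*(22/23) = 1058090/23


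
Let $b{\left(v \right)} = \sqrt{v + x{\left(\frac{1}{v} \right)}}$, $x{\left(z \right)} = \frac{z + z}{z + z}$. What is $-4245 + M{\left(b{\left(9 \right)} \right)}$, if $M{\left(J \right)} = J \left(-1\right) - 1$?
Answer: $-4246 - \sqrt{10} \approx -4249.2$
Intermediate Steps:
$x{\left(z \right)} = 1$ ($x{\left(z \right)} = \frac{2 z}{2 z} = 2 z \frac{1}{2 z} = 1$)
$b{\left(v \right)} = \sqrt{1 + v}$ ($b{\left(v \right)} = \sqrt{v + 1} = \sqrt{1 + v}$)
$M{\left(J \right)} = -1 - J$ ($M{\left(J \right)} = - J - 1 = -1 - J$)
$-4245 + M{\left(b{\left(9 \right)} \right)} = -4245 - \left(1 + \sqrt{1 + 9}\right) = -4245 - \left(1 + \sqrt{10}\right) = -4246 - \sqrt{10}$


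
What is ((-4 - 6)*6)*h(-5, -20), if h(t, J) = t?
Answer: 300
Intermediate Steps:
((-4 - 6)*6)*h(-5, -20) = ((-4 - 6)*6)*(-5) = -10*6*(-5) = -60*(-5) = 300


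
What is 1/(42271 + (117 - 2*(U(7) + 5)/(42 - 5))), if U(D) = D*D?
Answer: 37/1568248 ≈ 2.3593e-5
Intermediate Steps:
U(D) = D²
1/(42271 + (117 - 2*(U(7) + 5)/(42 - 5))) = 1/(42271 + (117 - 2*(7² + 5)/(42 - 5))) = 1/(42271 + (117 - 2*(49 + 5)/37)) = 1/(42271 + (117 - 108/37)) = 1/(42271 + 4221/37) = 1/(1568248/37) = 37/1568248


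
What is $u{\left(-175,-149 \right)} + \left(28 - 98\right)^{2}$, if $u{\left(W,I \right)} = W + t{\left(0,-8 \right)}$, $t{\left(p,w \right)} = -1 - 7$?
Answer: $4717$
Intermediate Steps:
$t{\left(p,w \right)} = -8$
$u{\left(W,I \right)} = -8 + W$ ($u{\left(W,I \right)} = W - 8 = -8 + W$)
$u{\left(-175,-149 \right)} + \left(28 - 98\right)^{2} = \left(-8 - 175\right) + \left(28 - 98\right)^{2} = -183 + \left(-70\right)^{2} = -183 + 4900 = 4717$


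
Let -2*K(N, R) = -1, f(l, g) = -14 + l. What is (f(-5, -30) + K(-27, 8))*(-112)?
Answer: 2072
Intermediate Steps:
K(N, R) = ½ (K(N, R) = -½*(-1) = ½)
(f(-5, -30) + K(-27, 8))*(-112) = ((-14 - 5) + ½)*(-112) = (-19 + ½)*(-112) = -37/2*(-112) = 2072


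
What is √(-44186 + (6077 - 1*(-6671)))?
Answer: I*√31438 ≈ 177.31*I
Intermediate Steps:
√(-44186 + (6077 - 1*(-6671))) = √(-44186 + (6077 + 6671)) = √(-44186 + 12748) = √(-31438) = I*√31438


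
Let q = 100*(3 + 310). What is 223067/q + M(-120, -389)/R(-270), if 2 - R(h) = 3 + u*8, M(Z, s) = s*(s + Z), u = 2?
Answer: -6193639161/532100 ≈ -11640.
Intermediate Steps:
M(Z, s) = s*(Z + s)
q = 31300 (q = 100*313 = 31300)
R(h) = -17 (R(h) = 2 - (3 + 2*8) = 2 - (3 + 16) = 2 - 1*19 = 2 - 19 = -17)
223067/q + M(-120, -389)/R(-270) = 223067/31300 - 389*(-120 - 389)/(-17) = 223067*(1/31300) - 389*(-509)*(-1/17) = 223067/31300 + 198001*(-1/17) = 223067/31300 - 198001/17 = -6193639161/532100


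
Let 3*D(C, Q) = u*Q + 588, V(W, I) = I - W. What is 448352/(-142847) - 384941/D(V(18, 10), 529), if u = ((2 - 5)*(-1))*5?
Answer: -56261435059/405828327 ≈ -138.63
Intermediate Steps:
u = 15 (u = -3*(-1)*5 = 3*5 = 15)
D(C, Q) = 196 + 5*Q (D(C, Q) = (15*Q + 588)/3 = (588 + 15*Q)/3 = 196 + 5*Q)
448352/(-142847) - 384941/D(V(18, 10), 529) = 448352/(-142847) - 384941/(196 + 5*529) = 448352*(-1/142847) - 384941/(196 + 2645) = -448352/142847 - 384941/2841 = -56261435059/405828327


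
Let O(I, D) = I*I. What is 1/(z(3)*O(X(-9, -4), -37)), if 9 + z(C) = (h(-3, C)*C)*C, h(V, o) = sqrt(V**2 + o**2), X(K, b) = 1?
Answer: 1/153 + sqrt(2)/51 ≈ 0.034266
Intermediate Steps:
O(I, D) = I**2
z(C) = -9 + C**2*sqrt(9 + C**2) (z(C) = -9 + (sqrt((-3)**2 + C**2)*C)*C = -9 + (sqrt(9 + C**2)*C)*C = -9 + (C*sqrt(9 + C**2))*C = -9 + C**2*sqrt(9 + C**2))
1/(z(3)*O(X(-9, -4), -37)) = 1/((-9 + 3**2*sqrt(9 + 3**2))*1**2) = 1/((-9 + 9*sqrt(9 + 9))*1) = 1/((-9 + 9*sqrt(18))*1) = 1/((-9 + 9*(3*sqrt(2)))*1) = 1/((-9 + 27*sqrt(2))*1) = 1/(-9 + 27*sqrt(2))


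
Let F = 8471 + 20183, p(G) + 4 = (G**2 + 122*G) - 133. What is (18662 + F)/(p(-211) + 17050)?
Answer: 11829/8923 ≈ 1.3257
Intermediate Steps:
p(G) = -137 + G**2 + 122*G (p(G) = -4 + ((G**2 + 122*G) - 133) = -4 + (-133 + G**2 + 122*G) = -137 + G**2 + 122*G)
F = 28654
(18662 + F)/(p(-211) + 17050) = (18662 + 28654)/((-137 + (-211)**2 + 122*(-211)) + 17050) = 47316/((-137 + 44521 - 25742) + 17050) = 47316/(18642 + 17050) = 47316/35692 = 47316*(1/35692) = 11829/8923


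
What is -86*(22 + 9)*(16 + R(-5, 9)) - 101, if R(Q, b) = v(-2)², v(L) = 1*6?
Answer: -138733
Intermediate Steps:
v(L) = 6
R(Q, b) = 36 (R(Q, b) = 6² = 36)
-86*(22 + 9)*(16 + R(-5, 9)) - 101 = -86*(22 + 9)*(16 + 36) - 101 = -2666*52 - 101 = -86*1612 - 101 = -138632 - 101 = -138733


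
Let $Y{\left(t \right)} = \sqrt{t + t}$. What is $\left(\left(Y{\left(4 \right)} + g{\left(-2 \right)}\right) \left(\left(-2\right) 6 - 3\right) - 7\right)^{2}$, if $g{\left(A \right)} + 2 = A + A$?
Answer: $8689 - 4980 \sqrt{2} \approx 1646.2$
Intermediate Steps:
$g{\left(A \right)} = -2 + 2 A$ ($g{\left(A \right)} = -2 + \left(A + A\right) = -2 + 2 A$)
$Y{\left(t \right)} = \sqrt{2} \sqrt{t}$ ($Y{\left(t \right)} = \sqrt{2 t} = \sqrt{2} \sqrt{t}$)
$\left(\left(Y{\left(4 \right)} + g{\left(-2 \right)}\right) \left(\left(-2\right) 6 - 3\right) - 7\right)^{2} = \left(\left(\sqrt{2} \sqrt{4} + \left(-2 + 2 \left(-2\right)\right)\right) \left(\left(-2\right) 6 - 3\right) - 7\right)^{2} = \left(\left(\sqrt{2} \cdot 2 - 6\right) \left(-12 - 3\right) - 7\right)^{2} = \left(\left(2 \sqrt{2} - 6\right) \left(-15\right) - 7\right)^{2} = \left(\left(-6 + 2 \sqrt{2}\right) \left(-15\right) - 7\right)^{2} = \left(\left(90 - 30 \sqrt{2}\right) - 7\right)^{2} = \left(83 - 30 \sqrt{2}\right)^{2}$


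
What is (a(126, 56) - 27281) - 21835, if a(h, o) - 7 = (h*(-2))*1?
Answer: -49361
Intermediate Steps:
a(h, o) = 7 - 2*h (a(h, o) = 7 + (h*(-2))*1 = 7 - 2*h*1 = 7 - 2*h)
(a(126, 56) - 27281) - 21835 = ((7 - 2*126) - 27281) - 21835 = ((7 - 252) - 27281) - 21835 = (-245 - 27281) - 21835 = -27526 - 21835 = -49361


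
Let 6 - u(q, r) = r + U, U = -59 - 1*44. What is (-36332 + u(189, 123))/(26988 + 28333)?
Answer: -36346/55321 ≈ -0.65700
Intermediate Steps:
U = -103 (U = -59 - 44 = -103)
u(q, r) = 109 - r (u(q, r) = 6 - (r - 103) = 6 - (-103 + r) = 6 + (103 - r) = 109 - r)
(-36332 + u(189, 123))/(26988 + 28333) = (-36332 + (109 - 1*123))/(26988 + 28333) = (-36332 + (109 - 123))/55321 = (-36332 - 14)*(1/55321) = -36346*1/55321 = -36346/55321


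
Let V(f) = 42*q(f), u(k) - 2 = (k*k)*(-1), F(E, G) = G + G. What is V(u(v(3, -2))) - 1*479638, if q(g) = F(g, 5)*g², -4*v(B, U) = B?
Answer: -30641287/64 ≈ -4.7877e+5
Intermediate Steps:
F(E, G) = 2*G
v(B, U) = -B/4
q(g) = 10*g² (q(g) = (2*5)*g² = 10*g²)
u(k) = 2 - k² (u(k) = 2 + (k*k)*(-1) = 2 + k²*(-1) = 2 - k²)
V(f) = 420*f² (V(f) = 42*(10*f²) = 420*f²)
V(u(v(3, -2))) - 1*479638 = 420*(2 - (-¼*3)²)² - 1*479638 = 420*(2 - (-¾)²)² - 479638 = 420*(2 - 1*9/16)² - 479638 = 420*(2 - 9/16)² - 479638 = 420*(23/16)² - 479638 = 420*(529/256) - 479638 = 55545/64 - 479638 = -30641287/64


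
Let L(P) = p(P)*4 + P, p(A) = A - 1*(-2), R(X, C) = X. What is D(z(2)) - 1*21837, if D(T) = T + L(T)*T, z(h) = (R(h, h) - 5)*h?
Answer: -21711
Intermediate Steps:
p(A) = 2 + A (p(A) = A + 2 = 2 + A)
L(P) = 8 + 5*P (L(P) = (2 + P)*4 + P = (8 + 4*P) + P = 8 + 5*P)
z(h) = h*(-5 + h) (z(h) = (h - 5)*h = (-5 + h)*h = h*(-5 + h))
D(T) = T + T*(8 + 5*T) (D(T) = T + (8 + 5*T)*T = T + T*(8 + 5*T))
D(z(2)) - 1*21837 = (2*(-5 + 2))*(9 + 5*(2*(-5 + 2))) - 1*21837 = (2*(-3))*(9 + 5*(2*(-3))) - 21837 = -6*(9 + 5*(-6)) - 21837 = -6*(9 - 30) - 21837 = -6*(-21) - 21837 = 126 - 21837 = -21711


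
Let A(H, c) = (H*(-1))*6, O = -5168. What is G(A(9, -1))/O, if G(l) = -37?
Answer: 37/5168 ≈ 0.0071594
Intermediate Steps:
A(H, c) = -6*H (A(H, c) = -H*6 = -6*H)
G(A(9, -1))/O = -37/(-5168) = -37*(-1/5168) = 37/5168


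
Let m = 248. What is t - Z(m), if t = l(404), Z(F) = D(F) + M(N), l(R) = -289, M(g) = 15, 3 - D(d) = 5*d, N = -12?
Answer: 933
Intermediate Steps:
D(d) = 3 - 5*d
Z(F) = 18 - 5*F (Z(F) = (3 - 5*F) + 15 = 18 - 5*F)
t = -289
t - Z(m) = -289 - (18 - 5*248) = -289 - (18 - 1240) = -289 - 1*(-1222) = -289 + 1222 = 933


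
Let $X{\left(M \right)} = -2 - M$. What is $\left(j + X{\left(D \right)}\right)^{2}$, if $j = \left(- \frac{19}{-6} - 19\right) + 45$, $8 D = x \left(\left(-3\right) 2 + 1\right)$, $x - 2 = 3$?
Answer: $\frac{528529}{576} \approx 917.58$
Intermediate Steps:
$x = 5$ ($x = 2 + 3 = 5$)
$D = - \frac{25}{8}$ ($D = \frac{5 \left(\left(-3\right) 2 + 1\right)}{8} = \frac{5 \left(-6 + 1\right)}{8} = \frac{5 \left(-5\right)}{8} = \frac{1}{8} \left(-25\right) = - \frac{25}{8} \approx -3.125$)
$j = \frac{175}{6}$ ($j = \left(\left(-19\right) \left(- \frac{1}{6}\right) - 19\right) + 45 = \left(\frac{19}{6} - 19\right) + 45 = - \frac{95}{6} + 45 = \frac{175}{6} \approx 29.167$)
$\left(j + X{\left(D \right)}\right)^{2} = \left(\frac{175}{6} - - \frac{9}{8}\right)^{2} = \left(\frac{175}{6} + \left(-2 + \frac{25}{8}\right)\right)^{2} = \left(\frac{175}{6} + \frac{9}{8}\right)^{2} = \left(\frac{727}{24}\right)^{2} = \frac{528529}{576}$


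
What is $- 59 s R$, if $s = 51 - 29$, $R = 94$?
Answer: $-122012$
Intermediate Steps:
$s = 22$ ($s = 51 - 29 = 22$)
$- 59 s R = \left(-59\right) 22 \cdot 94 = \left(-1298\right) 94 = -122012$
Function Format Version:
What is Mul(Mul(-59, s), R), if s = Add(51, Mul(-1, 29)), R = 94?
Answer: -122012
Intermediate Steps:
s = 22 (s = Add(51, -29) = 22)
Mul(Mul(-59, s), R) = Mul(Mul(-59, 22), 94) = Mul(-1298, 94) = -122012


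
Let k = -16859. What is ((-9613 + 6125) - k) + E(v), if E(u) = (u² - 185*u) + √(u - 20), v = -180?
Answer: 79071 + 10*I*√2 ≈ 79071.0 + 14.142*I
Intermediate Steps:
E(u) = u² + √(-20 + u) - 185*u (E(u) = (u² - 185*u) + √(-20 + u) = u² + √(-20 + u) - 185*u)
((-9613 + 6125) - k) + E(v) = ((-9613 + 6125) - 1*(-16859)) + ((-180)² + √(-20 - 180) - 185*(-180)) = (-3488 + 16859) + (32400 + √(-200) + 33300) = 13371 + (32400 + 10*I*√2 + 33300) = 13371 + (65700 + 10*I*√2) = 79071 + 10*I*√2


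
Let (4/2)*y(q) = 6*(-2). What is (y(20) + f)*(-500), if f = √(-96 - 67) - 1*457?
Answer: 231500 - 500*I*√163 ≈ 2.315e+5 - 6383.6*I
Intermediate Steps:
y(q) = -6 (y(q) = (6*(-2))/2 = (½)*(-12) = -6)
f = -457 + I*√163 (f = √(-163) - 457 = I*√163 - 457 = -457 + I*√163 ≈ -457.0 + 12.767*I)
(y(20) + f)*(-500) = (-6 + (-457 + I*√163))*(-500) = (-463 + I*√163)*(-500) = 231500 - 500*I*√163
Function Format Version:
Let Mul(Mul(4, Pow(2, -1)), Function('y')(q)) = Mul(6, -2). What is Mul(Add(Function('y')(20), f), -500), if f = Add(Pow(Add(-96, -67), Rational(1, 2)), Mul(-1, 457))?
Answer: Add(231500, Mul(-500, I, Pow(163, Rational(1, 2)))) ≈ Add(2.3150e+5, Mul(-6383.6, I))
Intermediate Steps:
Function('y')(q) = -6 (Function('y')(q) = Mul(Rational(1, 2), Mul(6, -2)) = Mul(Rational(1, 2), -12) = -6)
f = Add(-457, Mul(I, Pow(163, Rational(1, 2)))) (f = Add(Pow(-163, Rational(1, 2)), -457) = Add(Mul(I, Pow(163, Rational(1, 2))), -457) = Add(-457, Mul(I, Pow(163, Rational(1, 2)))) ≈ Add(-457.00, Mul(12.767, I)))
Mul(Add(Function('y')(20), f), -500) = Mul(Add(-6, Add(-457, Mul(I, Pow(163, Rational(1, 2))))), -500) = Mul(Add(-463, Mul(I, Pow(163, Rational(1, 2)))), -500) = Add(231500, Mul(-500, I, Pow(163, Rational(1, 2))))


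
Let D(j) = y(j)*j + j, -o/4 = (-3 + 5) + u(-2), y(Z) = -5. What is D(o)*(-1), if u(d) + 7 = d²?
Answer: 16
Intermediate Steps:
u(d) = -7 + d²
o = 4 (o = -4*((-3 + 5) + (-7 + (-2)²)) = -4*(2 + (-7 + 4)) = -4*(2 - 3) = -4*(-1) = 4)
D(j) = -4*j (D(j) = -5*j + j = -4*j)
D(o)*(-1) = -4*4*(-1) = -16*(-1) = 16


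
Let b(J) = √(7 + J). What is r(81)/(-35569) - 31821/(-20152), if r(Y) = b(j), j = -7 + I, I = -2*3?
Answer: 31821/20152 - I*√6/35569 ≈ 1.5791 - 6.8866e-5*I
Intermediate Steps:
I = -6
j = -13 (j = -7 - 6 = -13)
r(Y) = I*√6 (r(Y) = √(7 - 13) = √(-6) = I*√6)
r(81)/(-35569) - 31821/(-20152) = (I*√6)/(-35569) - 31821/(-20152) = (I*√6)*(-1/35569) - 31821*(-1/20152) = -I*√6/35569 + 31821/20152 = 31821/20152 - I*√6/35569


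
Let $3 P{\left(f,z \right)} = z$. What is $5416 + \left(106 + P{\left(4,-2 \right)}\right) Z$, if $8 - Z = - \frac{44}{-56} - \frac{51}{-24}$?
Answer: $\frac{83329}{14} \approx 5952.1$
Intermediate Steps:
$P{\left(f,z \right)} = \frac{z}{3}$
$Z = \frac{285}{56}$ ($Z = 8 - \left(- \frac{44}{-56} - \frac{51}{-24}\right) = 8 - \left(\left(-44\right) \left(- \frac{1}{56}\right) - - \frac{17}{8}\right) = 8 - \left(\frac{11}{14} + \frac{17}{8}\right) = 8 - \frac{163}{56} = \frac{285}{56} \approx 5.0893$)
$5416 + \left(106 + P{\left(4,-2 \right)}\right) Z = 5416 + \left(106 + \frac{1}{3} \left(-2\right)\right) \frac{285}{56} = 5416 + \left(106 - \frac{2}{3}\right) \frac{285}{56} = 5416 + \frac{316}{3} \cdot \frac{285}{56} = 5416 + \frac{7505}{14} = \frac{83329}{14}$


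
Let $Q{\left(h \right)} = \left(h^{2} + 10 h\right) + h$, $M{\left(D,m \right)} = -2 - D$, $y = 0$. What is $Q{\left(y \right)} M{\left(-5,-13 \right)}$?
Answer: $0$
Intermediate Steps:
$Q{\left(h \right)} = h^{2} + 11 h$
$Q{\left(y \right)} M{\left(-5,-13 \right)} = 0 \left(11 + 0\right) \left(-2 - -5\right) = 0 \cdot 11 \left(-2 + 5\right) = 0 \cdot 3 = 0$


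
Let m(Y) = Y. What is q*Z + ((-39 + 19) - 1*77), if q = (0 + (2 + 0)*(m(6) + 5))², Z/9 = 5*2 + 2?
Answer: 52175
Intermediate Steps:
Z = 108 (Z = 9*(5*2 + 2) = 9*(10 + 2) = 9*12 = 108)
q = 484 (q = (0 + (2 + 0)*(6 + 5))² = (0 + 2*11)² = (0 + 22)² = 22² = 484)
q*Z + ((-39 + 19) - 1*77) = 484*108 + ((-39 + 19) - 1*77) = 52272 + (-20 - 77) = 52272 - 97 = 52175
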